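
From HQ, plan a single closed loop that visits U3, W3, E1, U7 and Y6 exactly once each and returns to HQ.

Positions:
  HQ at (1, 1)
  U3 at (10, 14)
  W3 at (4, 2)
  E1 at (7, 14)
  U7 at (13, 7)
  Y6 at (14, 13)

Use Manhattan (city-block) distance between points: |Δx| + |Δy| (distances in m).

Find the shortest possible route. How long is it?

Minimum total distance: 52 m.

There are 60 distinct closed tours to check (reversals are equivalent).
HQ - U3 - W3 - E1 - U7 - Y6 - HQ: 22+18+15+13+7+25 = 100
HQ - U3 - W3 - E1 - Y6 - U7 - HQ: 22+18+15+8+7+18 = 88
HQ - U3 - W3 - U7 - E1 - Y6 - HQ: 22+18+14+13+8+25 = 100
HQ - U3 - W3 - U7 - Y6 - E1 - HQ: 22+18+14+7+8+19 = 88
HQ - U3 - W3 - Y6 - E1 - U7 - HQ: 22+18+21+8+13+18 = 100
HQ - U3 - W3 - Y6 - U7 - E1 - HQ: 22+18+21+7+13+19 = 100
HQ - U3 - E1 - W3 - U7 - Y6 - HQ: 22+3+15+14+7+25 = 86
HQ - U3 - E1 - W3 - Y6 - U7 - HQ: 22+3+15+21+7+18 = 86
HQ - U3 - E1 - U7 - W3 - Y6 - HQ: 22+3+13+14+21+25 = 98
HQ - U3 - E1 - U7 - Y6 - W3 - HQ: 22+3+13+7+21+4 = 70
HQ - U3 - E1 - Y6 - W3 - U7 - HQ: 22+3+8+21+14+18 = 86
HQ - U3 - E1 - Y6 - U7 - W3 - HQ: 22+3+8+7+14+4 = 58
HQ - U3 - U7 - W3 - E1 - Y6 - HQ: 22+10+14+15+8+25 = 94
HQ - U3 - U7 - W3 - Y6 - E1 - HQ: 22+10+14+21+8+19 = 94
… (46 more)
HQ - W3 - E1 - U3 - Y6 - U7 - HQ: 4+15+3+5+7+18 = 52  ← best
The minimum is 52.
One optimal route: HQ → W3 → E1 → U3 → Y6 → U7 → HQ (or its reverse).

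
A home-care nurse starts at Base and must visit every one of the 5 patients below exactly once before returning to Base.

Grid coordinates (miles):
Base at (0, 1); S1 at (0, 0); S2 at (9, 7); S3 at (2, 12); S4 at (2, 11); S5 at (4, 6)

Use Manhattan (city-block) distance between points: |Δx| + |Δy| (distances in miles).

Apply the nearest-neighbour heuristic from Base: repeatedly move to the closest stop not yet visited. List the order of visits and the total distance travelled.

Base → [S1:1 / S5:9 / S4:12 / S3:13 / S2:15] → S1 (1)
S1 → [S5:10 / S4:13 / S3:14 / S2:16] → S5 (10)
S5 → [S2:6 / S4:7 / S3:8] → S2 (6)
S2 → [S4:11 / S3:12] → S4 (11)
S4 → [S3:1] → S3 (1)
Return S3→Base: 13.
Total = 1 + 10 + 6 + 11 + 1 + 13 = 42.

Total distance 42 miles via the nearest-neighbour route Base → S1 → S5 → S2 → S4 → S3 → Base.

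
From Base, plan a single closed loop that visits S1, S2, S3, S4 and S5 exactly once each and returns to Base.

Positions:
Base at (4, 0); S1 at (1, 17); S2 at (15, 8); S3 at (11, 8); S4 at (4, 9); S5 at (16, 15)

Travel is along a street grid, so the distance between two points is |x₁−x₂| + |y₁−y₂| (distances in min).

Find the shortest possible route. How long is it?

Minimum total distance: 64 min.

Base→S1→S2→S3→S4→S5→Base: 20+23+4+8+18+27 = 100
Base→S1→S2→S3→S5→S4→Base: 20+23+4+12+18+9 = 86
Base→S1→S2→S4→S3→S5→Base: 20+23+12+8+12+27 = 102
Base→S1→S2→S4→S5→S3→Base: 20+23+12+18+12+15 = 100
Base→S1→S2→S5→S3→S4→Base: 20+23+8+12+8+9 = 80
Base→S1→S2→S5→S4→S3→Base: 20+23+8+18+8+15 = 92
Base→S1→S3→S2→S4→S5→Base: 20+19+4+12+18+27 = 100
Base→S1→S3→S2→S5→S4→Base: 20+19+4+8+18+9 = 78
Base→S1→S3→S4→S2→S5→Base: 20+19+8+12+8+27 = 94
Base→S1→S3→S4→S5→S2→Base: 20+19+8+18+8+19 = 92
Base→S1→S3→S5→S2→S4→Base: 20+19+12+8+12+9 = 80
Base→S1→S3→S5→S4→S2→Base: 20+19+12+18+12+19 = 100
Base→S1→S4→S2→S3→S5→Base: 20+11+12+4+12+27 = 86
Base→S1→S4→S2→S5→S3→Base: 20+11+12+8+12+15 = 78
… (46 more)
Base→S3→S2→S5→S1→S4→Base: 15+4+8+17+11+9 = 64  ← best
The minimum is 64.
One optimal route: Base → S3 → S2 → S5 → S1 → S4 → Base (or its reverse).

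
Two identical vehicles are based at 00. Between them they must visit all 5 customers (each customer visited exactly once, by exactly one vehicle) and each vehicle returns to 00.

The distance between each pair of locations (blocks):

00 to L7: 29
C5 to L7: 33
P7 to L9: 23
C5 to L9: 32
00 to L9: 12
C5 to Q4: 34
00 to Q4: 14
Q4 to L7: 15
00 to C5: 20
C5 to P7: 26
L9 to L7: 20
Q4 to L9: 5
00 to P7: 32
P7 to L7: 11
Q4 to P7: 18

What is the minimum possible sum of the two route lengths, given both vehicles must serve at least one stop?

Minimum combined distance: 110 blocks.

There are 2^4 − 1 = 15 ways to divide the 5 stops into two non-empty groups. For each, the best each vehicle can do is its own shortest tour through its group:
  {C5} + {Q4, P7, L9, L7}: 40 + 75 = 115
  {Q4} + {C5, P7, L9, L7}: 28 + 89 = 117
  {C5, Q4} + {P7, L9, L7}: 68 + 75 = 143
  {P7} + {C5, Q4, L9, L7}: 64 + 85 = 149
  {C5, P7} + {Q4, L9, L7}: 78 + 61 = 139
  {Q4, P7} + {C5, L9, L7}: 64 + 85 = 149
  … (15 splits in total)
  {L9} + {C5, Q4, P7, L7}: 24 + 86 = 110  ← best
Best: vehicle 1 00 → L9 → 00 = 24; vehicle 2 00 → C5 → P7 → L7 → Q4 → 00 = 86; combined 110.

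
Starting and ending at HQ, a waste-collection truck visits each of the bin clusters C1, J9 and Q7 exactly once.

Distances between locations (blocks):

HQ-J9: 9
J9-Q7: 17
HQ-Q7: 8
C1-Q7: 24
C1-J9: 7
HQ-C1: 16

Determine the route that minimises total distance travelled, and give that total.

With 3 stops there are 3!/2 = 3 distinct round trips (a route and its reverse cost the same).
HQ→C1→J9→Q7→HQ: 16+7+17+8 = 48
HQ→C1→Q7→J9→HQ: 16+24+17+9 = 66
HQ→J9→C1→Q7→HQ: 9+7+24+8 = 48
The minimum is 48.
One optimal route: HQ → C1 → J9 → Q7 → HQ (or its reverse).

Shortest round trip = 48 blocks.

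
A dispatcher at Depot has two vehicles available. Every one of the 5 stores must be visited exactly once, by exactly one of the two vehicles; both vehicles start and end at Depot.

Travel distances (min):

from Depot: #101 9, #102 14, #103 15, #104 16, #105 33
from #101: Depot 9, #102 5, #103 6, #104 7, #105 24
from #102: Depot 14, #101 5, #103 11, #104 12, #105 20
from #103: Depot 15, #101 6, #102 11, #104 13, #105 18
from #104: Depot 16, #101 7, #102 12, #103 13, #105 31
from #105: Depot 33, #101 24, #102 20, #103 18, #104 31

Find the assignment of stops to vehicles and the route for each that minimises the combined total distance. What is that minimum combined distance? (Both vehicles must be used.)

Try each way of splitting the stops between the two vehicles (each non-empty) and, for each split, find the best tour for each vehicle:
  {#101} + {#102, #103, #104, #105}: 18 + 81 = 99
  {#102} + {#101, #103, #104, #105}: 28 + 80 = 108
  {#101, #102} + {#103, #104, #105}: 28 + 80 = 108
  {#103} + {#101, #102, #104, #105}: 30 + 81 = 111
  {#101, #103} + {#102, #104, #105}: 30 + 81 = 111
  {#102, #103} + {#101, #104, #105}: 40 + 80 = 120
  … (15 splits in total)
Best: vehicle 1 Depot → #101 → Depot = 18; vehicle 2 Depot → #102 → #105 → #103 → #104 → Depot = 81; combined 99.

Minimum combined distance: 99 min.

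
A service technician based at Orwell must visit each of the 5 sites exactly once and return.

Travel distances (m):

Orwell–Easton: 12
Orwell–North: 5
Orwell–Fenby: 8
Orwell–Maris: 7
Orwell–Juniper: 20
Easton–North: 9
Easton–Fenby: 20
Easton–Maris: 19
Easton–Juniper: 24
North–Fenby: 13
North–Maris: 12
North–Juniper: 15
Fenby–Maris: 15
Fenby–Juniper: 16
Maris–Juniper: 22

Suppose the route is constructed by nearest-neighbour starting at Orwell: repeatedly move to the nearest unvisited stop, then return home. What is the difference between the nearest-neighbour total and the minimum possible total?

Orwell: North=5, Maris=7, Fenby=8, Easton=12, Juniper=20 ⇒ North
North: Easton=9, Maris=12, Fenby=13, Juniper=15 ⇒ Easton
Easton: Maris=19, Fenby=20, Juniper=24 ⇒ Maris
Maris: Fenby=15, Juniper=22 ⇒ Fenby
Fenby: Juniper=16 ⇒ Juniper
NN route Orwell → North → Easton → Maris → Fenby → Juniper → Orwell costs 84.
Optimal: Orwell → Easton → North → Juniper → Fenby → Maris → Orwell costs 74 (by enumerating all 60 distinct tours).
Excess = 84 − 74 = 10.

10 m longer than the optimal tour.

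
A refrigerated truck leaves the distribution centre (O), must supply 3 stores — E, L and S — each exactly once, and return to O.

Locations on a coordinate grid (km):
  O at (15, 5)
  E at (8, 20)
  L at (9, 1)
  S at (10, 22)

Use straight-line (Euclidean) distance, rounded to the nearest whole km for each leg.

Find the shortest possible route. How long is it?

Minimum total distance: 47 km.

O - E - L - S - O: 17+19+21+18 = 75
O - E - S - L - O: 17+3+21+7 = 48
O - L - E - S - O: 7+19+3+18 = 47
The minimum is 47.
One optimal route: O → L → E → S → O (or its reverse).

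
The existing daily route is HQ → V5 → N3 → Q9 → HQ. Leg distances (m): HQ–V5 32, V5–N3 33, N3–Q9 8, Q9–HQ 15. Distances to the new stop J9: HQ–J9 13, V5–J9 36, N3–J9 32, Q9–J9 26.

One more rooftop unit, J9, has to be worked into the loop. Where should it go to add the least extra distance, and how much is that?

Insertion cost between consecutive stops i–j is d(i,J9) + d(J9,j) − d(i,j):
  between HQ and V5: 13 + 36 − 32 = 17
  between V5 and N3: 36 + 32 − 33 = 35
  between N3 and Q9: 32 + 26 − 8 = 50
  between Q9 and HQ: 26 + 13 − 15 = 24
Cheapest insertion is between HQ and V5, adding 17.
New total = 88 + 17 = 105.

+17 m — insert J9 between HQ and V5.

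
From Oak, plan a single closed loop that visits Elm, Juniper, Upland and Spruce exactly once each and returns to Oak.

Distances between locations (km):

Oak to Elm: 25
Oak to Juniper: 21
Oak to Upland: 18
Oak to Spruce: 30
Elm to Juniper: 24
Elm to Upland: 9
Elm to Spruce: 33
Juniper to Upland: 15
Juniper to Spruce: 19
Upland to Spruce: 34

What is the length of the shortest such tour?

Minimum total distance: 98 km.

With 4 stops there are 4!/2 = 12 distinct round trips (a route and its reverse cost the same).
Oak → Elm → Juniper → Upland → Spruce → Oak: 25+24+15+34+30 = 128
Oak → Elm → Juniper → Spruce → Upland → Oak: 25+24+19+34+18 = 120
Oak → Elm → Upland → Juniper → Spruce → Oak: 25+9+15+19+30 = 98
Oak → Elm → Upland → Spruce → Juniper → Oak: 25+9+34+19+21 = 108
Oak → Elm → Spruce → Juniper → Upland → Oak: 25+33+19+15+18 = 110
Oak → Elm → Spruce → Upland → Juniper → Oak: 25+33+34+15+21 = 128
Oak → Juniper → Elm → Upland → Spruce → Oak: 21+24+9+34+30 = 118
Oak → Juniper → Elm → Spruce → Upland → Oak: 21+24+33+34+18 = 130
Oak → Juniper → Upland → Elm → Spruce → Oak: 21+15+9+33+30 = 108
Oak → Juniper → Spruce → Elm → Upland → Oak: 21+19+33+9+18 = 100
Oak → Upland → Elm → Juniper → Spruce → Oak: 18+9+24+19+30 = 100
Oak → Upland → Juniper → Elm → Spruce → Oak: 18+15+24+33+30 = 120
The minimum is 98.
One optimal route: Oak → Elm → Upland → Juniper → Spruce → Oak (or its reverse).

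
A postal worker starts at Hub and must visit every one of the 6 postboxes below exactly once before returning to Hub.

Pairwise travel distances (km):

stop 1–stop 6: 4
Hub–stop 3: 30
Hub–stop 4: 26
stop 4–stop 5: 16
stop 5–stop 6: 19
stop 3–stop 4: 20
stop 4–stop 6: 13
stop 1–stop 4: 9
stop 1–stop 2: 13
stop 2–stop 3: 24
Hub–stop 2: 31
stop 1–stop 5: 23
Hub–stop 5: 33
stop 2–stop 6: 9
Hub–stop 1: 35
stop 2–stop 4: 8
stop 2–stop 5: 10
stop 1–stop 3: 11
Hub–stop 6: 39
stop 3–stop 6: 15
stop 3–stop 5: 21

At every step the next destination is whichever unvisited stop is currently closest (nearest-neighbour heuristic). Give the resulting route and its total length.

Total distance 112 km via the nearest-neighbour route Hub → stop 4 → stop 2 → stop 6 → stop 1 → stop 3 → stop 5 → Hub.

From Hub: distances to unvisited — stop 4=26, stop 3=30, stop 2=31, stop 5=33, stop 1=35, stop 6=39. Nearest is stop 4 (26).
From stop 4: distances to unvisited — stop 2=8, stop 1=9, stop 6=13, stop 5=16, stop 3=20. Nearest is stop 2 (8).
From stop 2: distances to unvisited — stop 6=9, stop 5=10, stop 1=13, stop 3=24. Nearest is stop 6 (9).
From stop 6: distances to unvisited — stop 1=4, stop 3=15, stop 5=19. Nearest is stop 1 (4).
From stop 1: distances to unvisited — stop 3=11, stop 5=23. Nearest is stop 3 (11).
From stop 3: distances to unvisited — stop 5=21. Nearest is stop 5 (21).
Return stop 5→Hub: 33.
Total = 26 + 8 + 9 + 4 + 11 + 21 + 33 = 112.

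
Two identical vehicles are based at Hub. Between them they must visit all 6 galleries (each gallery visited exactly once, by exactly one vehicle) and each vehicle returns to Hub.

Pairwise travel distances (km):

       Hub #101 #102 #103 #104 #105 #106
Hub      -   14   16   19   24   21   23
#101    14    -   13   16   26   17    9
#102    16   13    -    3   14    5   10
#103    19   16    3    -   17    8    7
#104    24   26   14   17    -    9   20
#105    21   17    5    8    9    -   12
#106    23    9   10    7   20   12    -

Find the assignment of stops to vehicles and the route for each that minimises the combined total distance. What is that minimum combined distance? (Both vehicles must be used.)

Check every non-empty split of the stops between the two vehicles; for each half take its own optimal tour:
  {#101} + {#102, #103, #104, #105, #106}: 28 + 71 = 99
  {#102} + {#101, #103, #104, #105, #106}: 32 + 71 = 103
  {#101, #102} + {#103, #104, #105, #106}: 43 + 71 = 114
  {#103} + {#101, #102, #104, #105, #106}: 38 + 71 = 109
  {#101, #103} + {#102, #104, #105, #106}: 49 + 71 = 120
  {#102, #103} + {#101, #104, #105, #106}: 38 + 68 = 106
  … (31 splits in total)
Best: vehicle 1 Hub → #101 → Hub = 28; vehicle 2 Hub → #102 → #103 → #106 → #105 → #104 → Hub = 71; combined 99.

99 km — the smallest possible combined total.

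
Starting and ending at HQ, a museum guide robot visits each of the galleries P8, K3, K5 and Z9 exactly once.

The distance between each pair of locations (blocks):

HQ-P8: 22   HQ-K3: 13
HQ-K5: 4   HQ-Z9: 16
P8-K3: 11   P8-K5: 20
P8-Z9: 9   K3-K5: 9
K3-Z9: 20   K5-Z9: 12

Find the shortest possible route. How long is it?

Shortest round trip = 49 blocks.

There are 12 distinct closed tours to check (reversals are equivalent).
HQ - P8 - K3 - K5 - Z9 - HQ: 22+11+9+12+16 = 70
HQ - P8 - K3 - Z9 - K5 - HQ: 22+11+20+12+4 = 69
HQ - P8 - K5 - K3 - Z9 - HQ: 22+20+9+20+16 = 87
HQ - P8 - K5 - Z9 - K3 - HQ: 22+20+12+20+13 = 87
HQ - P8 - Z9 - K3 - K5 - HQ: 22+9+20+9+4 = 64
HQ - P8 - Z9 - K5 - K3 - HQ: 22+9+12+9+13 = 65
HQ - K3 - P8 - K5 - Z9 - HQ: 13+11+20+12+16 = 72
HQ - K3 - P8 - Z9 - K5 - HQ: 13+11+9+12+4 = 49
HQ - K3 - K5 - P8 - Z9 - HQ: 13+9+20+9+16 = 67
HQ - K3 - Z9 - P8 - K5 - HQ: 13+20+9+20+4 = 66
HQ - K5 - P8 - K3 - Z9 - HQ: 4+20+11+20+16 = 71
HQ - K5 - K3 - P8 - Z9 - HQ: 4+9+11+9+16 = 49
The minimum is 49.
One optimal route: HQ → K3 → P8 → Z9 → K5 → HQ (or its reverse).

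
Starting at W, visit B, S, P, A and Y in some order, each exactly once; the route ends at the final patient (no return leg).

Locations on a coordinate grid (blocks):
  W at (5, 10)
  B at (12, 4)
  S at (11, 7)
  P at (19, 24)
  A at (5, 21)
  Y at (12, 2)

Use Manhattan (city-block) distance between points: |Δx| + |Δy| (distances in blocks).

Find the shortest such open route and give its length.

There are 5! = 120 possible orderings.
W → B → S → P → A → Y: 13+4+25+17+26 = 85
W → B → S → P → Y → A: 13+4+25+29+26 = 97
W → B → S → A → P → Y: 13+4+20+17+29 = 83
W → B → S → A → Y → P: 13+4+20+26+29 = 92
W → B → S → Y → P → A: 13+4+6+29+17 = 69
W → B → S → Y → A → P: 13+4+6+26+17 = 66
W → B → P → S → A → Y: 13+27+25+20+26 = 111
W → B → P → S → Y → A: 13+27+25+6+26 = 97
W → B → P → A → S → Y: 13+27+17+20+6 = 83
W → B → P → A → Y → S: 13+27+17+26+6 = 89
W → B → P → Y → S → A: 13+27+29+6+20 = 95
W → B → P → Y → A → S: 13+27+29+26+20 = 115
W → B → A → S → P → Y: 13+24+20+25+29 = 111
W → B → A → S → Y → P: 13+24+20+6+29 = 92
… (106 more)
W → B → Y → S → A → P: 13+2+6+20+17 = 58  ← best
The minimum is 58.
One shortest path: W → B → Y → S → A → P.

Minimum one-way distance = 58 blocks.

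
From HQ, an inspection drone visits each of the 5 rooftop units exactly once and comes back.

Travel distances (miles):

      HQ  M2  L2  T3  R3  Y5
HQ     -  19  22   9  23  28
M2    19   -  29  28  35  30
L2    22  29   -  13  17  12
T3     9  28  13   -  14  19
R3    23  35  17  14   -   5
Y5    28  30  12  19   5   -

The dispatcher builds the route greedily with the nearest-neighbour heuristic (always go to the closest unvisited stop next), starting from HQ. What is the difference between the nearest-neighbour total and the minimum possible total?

Excess over optimum: 5 miles.

From HQ: T3=9, M2=19, L2=22, R3=23, Y5=28 → choose T3 (9).
From T3: L2=13, R3=14, Y5=19, M2=28 → choose L2 (13).
From L2: Y5=12, R3=17, M2=29 → choose Y5 (12).
From Y5: R3=5, M2=30 → choose R3 (5).
From R3: M2=35 → choose M2 (35).
NN route HQ → T3 → L2 → Y5 → R3 → M2 → HQ costs 93.
Optimal: HQ → M2 → L2 → Y5 → R3 → T3 → HQ costs 88 (by enumerating all 60 distinct tours).
Excess = 93 − 88 = 5.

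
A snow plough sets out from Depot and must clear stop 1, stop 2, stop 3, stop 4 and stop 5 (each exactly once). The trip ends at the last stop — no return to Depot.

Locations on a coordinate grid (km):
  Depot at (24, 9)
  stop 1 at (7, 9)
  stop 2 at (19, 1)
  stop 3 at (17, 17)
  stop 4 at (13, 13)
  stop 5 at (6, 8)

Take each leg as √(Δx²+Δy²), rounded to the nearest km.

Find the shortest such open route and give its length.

38 km — the minimum one-way total.

There are 5! = 120 possible orderings.
Depot - stop 1 - stop 2 - stop 3 - stop 4 - stop 5: 17+14+16+6+9 = 62
Depot - stop 1 - stop 2 - stop 3 - stop 5 - stop 4: 17+14+16+14+9 = 70
Depot - stop 1 - stop 2 - stop 4 - stop 3 - stop 5: 17+14+13+6+14 = 64
Depot - stop 1 - stop 2 - stop 4 - stop 5 - stop 3: 17+14+13+9+14 = 67
Depot - stop 1 - stop 2 - stop 5 - stop 3 - stop 4: 17+14+15+14+6 = 66
Depot - stop 1 - stop 2 - stop 5 - stop 4 - stop 3: 17+14+15+9+6 = 61
Depot - stop 1 - stop 3 - stop 2 - stop 4 - stop 5: 17+13+16+13+9 = 68
Depot - stop 1 - stop 3 - stop 2 - stop 5 - stop 4: 17+13+16+15+9 = 70
Depot - stop 1 - stop 3 - stop 4 - stop 2 - stop 5: 17+13+6+13+15 = 64
Depot - stop 1 - stop 3 - stop 4 - stop 5 - stop 2: 17+13+6+9+15 = 60
Depot - stop 1 - stop 3 - stop 5 - stop 2 - stop 4: 17+13+14+15+13 = 72
Depot - stop 1 - stop 3 - stop 5 - stop 4 - stop 2: 17+13+14+9+13 = 66
Depot - stop 1 - stop 4 - stop 2 - stop 3 - stop 5: 17+7+13+16+14 = 67
Depot - stop 1 - stop 4 - stop 2 - stop 5 - stop 3: 17+7+13+15+14 = 66
… (106 more)
Depot - stop 2 - stop 5 - stop 1 - stop 4 - stop 3: 9+15+1+7+6 = 38  ← best
The minimum is 38.
One shortest path: Depot → stop 2 → stop 5 → stop 1 → stop 4 → stop 3.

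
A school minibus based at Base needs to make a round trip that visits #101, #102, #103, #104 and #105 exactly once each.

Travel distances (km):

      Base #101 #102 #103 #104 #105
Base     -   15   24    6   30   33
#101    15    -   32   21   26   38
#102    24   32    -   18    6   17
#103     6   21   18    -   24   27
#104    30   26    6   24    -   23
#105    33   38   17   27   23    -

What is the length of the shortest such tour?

Base→#101→#102→#103→#104→#105→Base: 15+32+18+24+23+33 = 145
Base→#101→#102→#103→#105→#104→Base: 15+32+18+27+23+30 = 145
Base→#101→#102→#104→#103→#105→Base: 15+32+6+24+27+33 = 137
Base→#101→#102→#104→#105→#103→Base: 15+32+6+23+27+6 = 109
Base→#101→#102→#105→#103→#104→Base: 15+32+17+27+24+30 = 145
Base→#101→#102→#105→#104→#103→Base: 15+32+17+23+24+6 = 117
Base→#101→#103→#102→#104→#105→Base: 15+21+18+6+23+33 = 116
Base→#101→#103→#102→#105→#104→Base: 15+21+18+17+23+30 = 124
Base→#101→#103→#104→#102→#105→Base: 15+21+24+6+17+33 = 116
Base→#101→#103→#104→#105→#102→Base: 15+21+24+23+17+24 = 124
Base→#101→#103→#105→#102→#104→Base: 15+21+27+17+6+30 = 116
Base→#101→#103→#105→#104→#102→Base: 15+21+27+23+6+24 = 116
Base→#101→#104→#102→#103→#105→Base: 15+26+6+18+27+33 = 125
Base→#101→#104→#102→#105→#103→Base: 15+26+6+17+27+6 = 97
… (46 more)
The minimum is 97.
One optimal route: Base → #101 → #104 → #102 → #105 → #103 → Base (or its reverse).

Minimum total distance: 97 km.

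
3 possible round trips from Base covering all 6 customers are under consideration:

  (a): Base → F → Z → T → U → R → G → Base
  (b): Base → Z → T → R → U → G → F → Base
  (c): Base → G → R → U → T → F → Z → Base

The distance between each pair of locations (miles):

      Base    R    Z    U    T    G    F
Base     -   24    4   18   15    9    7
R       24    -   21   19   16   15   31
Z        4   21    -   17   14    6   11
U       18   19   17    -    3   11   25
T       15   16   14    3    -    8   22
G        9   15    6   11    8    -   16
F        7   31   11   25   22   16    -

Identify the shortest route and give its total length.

Shortest is (a), total 78 miles.

(a): 7 + 11 + 14 + 3 + 19 + 15 + 9 = 78
(b): 4 + 14 + 16 + 19 + 11 + 16 + 7 = 87
(c): 9 + 15 + 19 + 3 + 22 + 11 + 4 = 83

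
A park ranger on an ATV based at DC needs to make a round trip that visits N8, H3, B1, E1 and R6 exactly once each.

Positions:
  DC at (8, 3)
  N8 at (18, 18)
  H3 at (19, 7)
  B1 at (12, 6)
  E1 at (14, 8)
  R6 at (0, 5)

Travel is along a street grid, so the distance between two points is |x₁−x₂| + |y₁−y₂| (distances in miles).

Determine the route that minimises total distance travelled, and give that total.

With 5 stops there are 5!/2 = 60 distinct round trips (a route and its reverse cost the same).
DC→N8→H3→B1→E1→R6→DC: 25+12+8+4+17+10 = 76
DC→N8→H3→B1→R6→E1→DC: 25+12+8+13+17+11 = 86
DC→N8→H3→E1→B1→R6→DC: 25+12+6+4+13+10 = 70
DC→N8→H3→E1→R6→B1→DC: 25+12+6+17+13+7 = 80
DC→N8→H3→R6→B1→E1→DC: 25+12+21+13+4+11 = 86
DC→N8→H3→R6→E1→B1→DC: 25+12+21+17+4+7 = 86
DC→N8→B1→H3→E1→R6→DC: 25+18+8+6+17+10 = 84
DC→N8→B1→H3→R6→E1→DC: 25+18+8+21+17+11 = 100
DC→N8→B1→E1→H3→R6→DC: 25+18+4+6+21+10 = 84
DC→N8→B1→E1→R6→H3→DC: 25+18+4+17+21+15 = 100
DC→N8→B1→R6→H3→E1→DC: 25+18+13+21+6+11 = 94
DC→N8→B1→R6→E1→H3→DC: 25+18+13+17+6+15 = 94
DC→N8→E1→H3→B1→R6→DC: 25+14+6+8+13+10 = 76
DC→N8→E1→H3→R6→B1→DC: 25+14+6+21+13+7 = 86
… (46 more)
DC→H3→N8→E1→B1→R6→DC: 15+12+14+4+13+10 = 68  ← best
The minimum is 68.
One optimal route: DC → H3 → N8 → E1 → B1 → R6 → DC (or its reverse).

Minimum total distance: 68 miles.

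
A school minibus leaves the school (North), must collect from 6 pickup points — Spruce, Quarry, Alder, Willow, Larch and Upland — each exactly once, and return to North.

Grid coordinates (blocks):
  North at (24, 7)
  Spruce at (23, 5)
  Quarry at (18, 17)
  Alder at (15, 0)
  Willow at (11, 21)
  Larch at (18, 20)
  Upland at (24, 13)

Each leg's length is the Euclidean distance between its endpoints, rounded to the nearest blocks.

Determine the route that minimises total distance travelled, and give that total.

55 blocks — the shortest possible round trip.

There are 360 distinct closed tours to check (reversals are equivalent).
North → Spruce → Quarry → Alder → Willow → Larch → Upland → North: 2+13+17+21+7+9+6 = 75
North → Spruce → Quarry → Alder → Willow → Upland → Larch → North: 2+13+17+21+15+9+14 = 91
North → Spruce → Quarry → Alder → Larch → Willow → Upland → North: 2+13+17+20+7+15+6 = 80
North → Spruce → Quarry → Alder → Larch → Upland → Willow → North: 2+13+17+20+9+15+19 = 95
North → Spruce → Quarry → Alder → Upland → Willow → Larch → North: 2+13+17+16+15+7+14 = 84
North → Spruce → Quarry → Alder → Upland → Larch → Willow → North: 2+13+17+16+9+7+19 = 83
North → Spruce → Quarry → Willow → Alder → Larch → Upland → North: 2+13+8+21+20+9+6 = 79
North → Spruce → Quarry → Willow → Alder → Upland → Larch → North: 2+13+8+21+16+9+14 = 83
… (352 more)
North → Spruce → Alder → Willow → Larch → Quarry → Upland → North: 2+9+21+7+3+7+6 = 55  ← best
The minimum is 55.
One optimal route: North → Spruce → Alder → Willow → Larch → Quarry → Upland → North (or its reverse).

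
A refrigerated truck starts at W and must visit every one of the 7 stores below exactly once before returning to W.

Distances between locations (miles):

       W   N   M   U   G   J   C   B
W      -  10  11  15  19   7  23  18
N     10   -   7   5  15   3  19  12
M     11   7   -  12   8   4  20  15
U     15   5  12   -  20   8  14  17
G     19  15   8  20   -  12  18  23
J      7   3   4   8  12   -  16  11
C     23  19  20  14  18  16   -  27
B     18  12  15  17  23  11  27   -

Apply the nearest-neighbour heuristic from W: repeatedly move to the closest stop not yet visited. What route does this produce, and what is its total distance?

Total distance 98 miles via the nearest-neighbour route W → J → N → U → M → G → C → B → W.

W → [J:7 / N:10 / M:11 / U:15 / B:18 / G:19 / C:23] → J (7)
J → [N:3 / M:4 / U:8 / B:11 / G:12 / C:16] → N (3)
N → [U:5 / M:7 / B:12 / G:15 / C:19] → U (5)
U → [M:12 / C:14 / B:17 / G:20] → M (12)
M → [G:8 / B:15 / C:20] → G (8)
G → [C:18 / B:23] → C (18)
C → [B:27] → B (27)
Return B→W: 18.
Total = 7 + 3 + 5 + 12 + 8 + 18 + 27 + 18 = 98.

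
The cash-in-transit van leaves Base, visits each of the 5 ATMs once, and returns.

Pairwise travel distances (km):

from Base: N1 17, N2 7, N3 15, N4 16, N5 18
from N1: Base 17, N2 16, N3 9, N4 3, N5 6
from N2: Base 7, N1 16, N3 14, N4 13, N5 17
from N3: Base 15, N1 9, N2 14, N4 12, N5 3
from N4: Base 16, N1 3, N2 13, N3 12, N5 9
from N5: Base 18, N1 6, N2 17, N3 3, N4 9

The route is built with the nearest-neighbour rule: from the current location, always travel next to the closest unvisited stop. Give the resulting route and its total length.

Total distance 47 km via the nearest-neighbour route Base → N2 → N4 → N1 → N5 → N3 → Base.

At Base the remaining stops are N2 7, N3 15, N4 16, N1 17, N5 18; go to N2.
At N2 the remaining stops are N4 13, N3 14, N1 16, N5 17; go to N4.
At N4 the remaining stops are N1 3, N5 9, N3 12; go to N1.
At N1 the remaining stops are N5 6, N3 9; go to N5.
At N5 the remaining stops are N3 3; go to N3.
Return N3→Base: 15.
Total = 7 + 13 + 3 + 6 + 3 + 15 = 47.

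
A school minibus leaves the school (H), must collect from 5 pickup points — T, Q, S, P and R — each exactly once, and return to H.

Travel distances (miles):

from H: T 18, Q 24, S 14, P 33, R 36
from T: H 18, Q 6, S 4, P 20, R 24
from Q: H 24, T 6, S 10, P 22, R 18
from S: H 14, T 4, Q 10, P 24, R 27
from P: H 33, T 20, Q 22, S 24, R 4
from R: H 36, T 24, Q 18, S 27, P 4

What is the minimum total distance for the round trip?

With 5 stops there are 5!/2 = 60 distinct round trips (a route and its reverse cost the same).
H-T-Q-S-P-R-H: 18+6+10+24+4+36 = 98
H-T-Q-S-R-P-H: 18+6+10+27+4+33 = 98
H-T-Q-P-S-R-H: 18+6+22+24+27+36 = 133
H-T-Q-P-R-S-H: 18+6+22+4+27+14 = 91
H-T-Q-R-S-P-H: 18+6+18+27+24+33 = 126
H-T-Q-R-P-S-H: 18+6+18+4+24+14 = 84
H-T-S-Q-P-R-H: 18+4+10+22+4+36 = 94
H-T-S-Q-R-P-H: 18+4+10+18+4+33 = 87
H-T-S-P-Q-R-H: 18+4+24+22+18+36 = 122
H-T-S-P-R-Q-H: 18+4+24+4+18+24 = 92
H-T-S-R-Q-P-H: 18+4+27+18+22+33 = 122
H-T-S-R-P-Q-H: 18+4+27+4+22+24 = 99
H-T-P-Q-S-R-H: 18+20+22+10+27+36 = 133
H-T-P-Q-R-S-H: 18+20+22+18+27+14 = 119
… (46 more)
H-S-T-Q-R-P-H: 14+4+6+18+4+33 = 79  ← best
The minimum is 79.
One optimal route: H → S → T → Q → R → P → H (or its reverse).

79 miles — the shortest possible round trip.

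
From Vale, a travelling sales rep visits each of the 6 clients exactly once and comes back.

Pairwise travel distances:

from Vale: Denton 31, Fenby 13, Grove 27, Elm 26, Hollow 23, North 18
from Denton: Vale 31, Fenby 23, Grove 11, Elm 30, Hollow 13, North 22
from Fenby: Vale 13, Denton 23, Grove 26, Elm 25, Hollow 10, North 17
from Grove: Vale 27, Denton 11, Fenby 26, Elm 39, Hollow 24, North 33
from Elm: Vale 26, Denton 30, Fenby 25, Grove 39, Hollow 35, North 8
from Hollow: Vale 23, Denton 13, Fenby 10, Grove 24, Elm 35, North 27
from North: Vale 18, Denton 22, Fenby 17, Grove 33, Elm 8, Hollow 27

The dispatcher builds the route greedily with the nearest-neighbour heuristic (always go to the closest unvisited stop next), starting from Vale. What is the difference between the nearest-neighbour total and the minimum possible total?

2 longer than the optimal tour.

From Vale: Fenby=13, North=18, Hollow=23, Elm=26, Grove=27, Denton=31 → choose Fenby (13).
From Fenby: Hollow=10, North=17, Denton=23, Elm=25, Grove=26 → choose Hollow (10).
From Hollow: Denton=13, Grove=24, North=27, Elm=35 → choose Denton (13).
From Denton: Grove=11, North=22, Elm=30 → choose Grove (11).
From Grove: North=33, Elm=39 → choose North (33).
From North: Elm=8 → choose Elm (8).
NN route Vale → Fenby → Hollow → Denton → Grove → North → Elm → Vale costs 114.
Optimal: Vale → Fenby → Hollow → Denton → Grove → Elm → North → Vale costs 112 (by enumerating all 360 distinct tours).
Excess = 114 − 112 = 2.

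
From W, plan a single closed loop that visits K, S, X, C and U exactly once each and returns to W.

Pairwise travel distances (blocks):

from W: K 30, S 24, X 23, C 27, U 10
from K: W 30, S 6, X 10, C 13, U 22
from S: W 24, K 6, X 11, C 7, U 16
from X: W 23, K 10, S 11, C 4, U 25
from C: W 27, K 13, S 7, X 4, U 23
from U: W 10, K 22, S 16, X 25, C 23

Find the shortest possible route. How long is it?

W→K→S→X→C→U→W: 30+6+11+4+23+10 = 84
W→K→S→X→U→C→W: 30+6+11+25+23+27 = 122
W→K→S→C→X→U→W: 30+6+7+4+25+10 = 82
W→K→S→C→U→X→W: 30+6+7+23+25+23 = 114
W→K→S→U→X→C→W: 30+6+16+25+4+27 = 108
W→K→S→U→C→X→W: 30+6+16+23+4+23 = 102
W→K→X→S→C→U→W: 30+10+11+7+23+10 = 91
W→K→X→S→U→C→W: 30+10+11+16+23+27 = 117
W→K→X→C→S→U→W: 30+10+4+7+16+10 = 77
W→K→X→C→U→S→W: 30+10+4+23+16+24 = 107
W→K→X→U→S→C→W: 30+10+25+16+7+27 = 115
W→K→X→U→C→S→W: 30+10+25+23+7+24 = 119
W→K→C→S→X→U→W: 30+13+7+11+25+10 = 96
W→K→C→S→U→X→W: 30+13+7+16+25+23 = 114
… (46 more)
W→X→C→K→S→U→W: 23+4+13+6+16+10 = 72  ← best
The minimum is 72.
One optimal route: W → X → C → K → S → U → W (or its reverse).

Shortest round trip = 72 blocks.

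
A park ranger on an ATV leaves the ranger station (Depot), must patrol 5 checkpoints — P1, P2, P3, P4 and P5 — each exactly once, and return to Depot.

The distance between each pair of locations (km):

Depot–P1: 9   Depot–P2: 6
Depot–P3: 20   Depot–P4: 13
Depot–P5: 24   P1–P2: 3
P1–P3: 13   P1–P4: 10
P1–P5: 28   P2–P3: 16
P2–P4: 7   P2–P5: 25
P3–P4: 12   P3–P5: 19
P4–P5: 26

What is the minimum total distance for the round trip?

Minimum total distance: 74 km.

There are 60 distinct closed tours to check (reversals are equivalent).
Depot-P1-P2-P3-P4-P5-Depot: 9+3+16+12+26+24 = 90
Depot-P1-P2-P3-P5-P4-Depot: 9+3+16+19+26+13 = 86
Depot-P1-P2-P4-P3-P5-Depot: 9+3+7+12+19+24 = 74
Depot-P1-P2-P4-P5-P3-Depot: 9+3+7+26+19+20 = 84
Depot-P1-P2-P5-P3-P4-Depot: 9+3+25+19+12+13 = 81
Depot-P1-P2-P5-P4-P3-Depot: 9+3+25+26+12+20 = 95
Depot-P1-P3-P2-P4-P5-Depot: 9+13+16+7+26+24 = 95
Depot-P1-P3-P2-P5-P4-Depot: 9+13+16+25+26+13 = 102
Depot-P1-P3-P4-P2-P5-Depot: 9+13+12+7+25+24 = 90
Depot-P1-P3-P4-P5-P2-Depot: 9+13+12+26+25+6 = 91
Depot-P1-P3-P5-P2-P4-Depot: 9+13+19+25+7+13 = 86
Depot-P1-P3-P5-P4-P2-Depot: 9+13+19+26+7+6 = 80
Depot-P1-P4-P2-P3-P5-Depot: 9+10+7+16+19+24 = 85
Depot-P1-P4-P2-P5-P3-Depot: 9+10+7+25+19+20 = 90
… (46 more)
The minimum is 74.
One optimal route: Depot → P1 → P2 → P4 → P3 → P5 → Depot (or its reverse).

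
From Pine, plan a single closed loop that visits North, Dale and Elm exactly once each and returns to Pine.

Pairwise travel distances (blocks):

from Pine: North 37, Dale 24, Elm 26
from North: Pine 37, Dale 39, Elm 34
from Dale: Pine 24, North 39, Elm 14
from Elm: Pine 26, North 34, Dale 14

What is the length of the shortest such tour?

There are 3 distinct closed tours to check (reversals are equivalent).
Pine → North → Dale → Elm → Pine: 37+39+14+26 = 116
Pine → North → Elm → Dale → Pine: 37+34+14+24 = 109
Pine → Dale → North → Elm → Pine: 24+39+34+26 = 123
The minimum is 109.
One optimal route: Pine → North → Elm → Dale → Pine (or its reverse).

Minimum total distance: 109 blocks.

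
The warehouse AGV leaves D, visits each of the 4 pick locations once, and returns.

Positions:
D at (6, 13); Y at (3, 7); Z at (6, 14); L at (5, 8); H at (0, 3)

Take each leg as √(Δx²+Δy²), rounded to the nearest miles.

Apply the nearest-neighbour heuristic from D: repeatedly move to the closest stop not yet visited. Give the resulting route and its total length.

Nearest-neighbour total = 26 miles; route D → Z → L → Y → H → D.

From D: distances to unvisited — Z=1, L=5, Y=7, H=12. Nearest is Z (1).
From Z: distances to unvisited — L=6, Y=8, H=13. Nearest is L (6).
From L: distances to unvisited — Y=2, H=7. Nearest is Y (2).
From Y: distances to unvisited — H=5. Nearest is H (5).
Return H→D: 12.
Total = 1 + 6 + 2 + 5 + 12 = 26.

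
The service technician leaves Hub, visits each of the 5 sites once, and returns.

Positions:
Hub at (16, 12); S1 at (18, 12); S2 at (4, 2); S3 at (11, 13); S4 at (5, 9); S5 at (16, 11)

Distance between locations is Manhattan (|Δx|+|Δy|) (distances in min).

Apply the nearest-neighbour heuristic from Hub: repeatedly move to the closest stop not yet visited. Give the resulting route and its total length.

52 min along Hub → S5 → S1 → S3 → S4 → S2 → Hub.

Hub → [S5:1 / S1:2 / S3:6 / S4:14 / S2:22] → S5 (1)
S5 → [S1:3 / S3:7 / S4:13 / S2:21] → S1 (3)
S1 → [S3:8 / S4:16 / S2:24] → S3 (8)
S3 → [S4:10 / S2:18] → S4 (10)
S4 → [S2:8] → S2 (8)
Return S2→Hub: 22.
Total = 1 + 3 + 8 + 10 + 8 + 22 = 52.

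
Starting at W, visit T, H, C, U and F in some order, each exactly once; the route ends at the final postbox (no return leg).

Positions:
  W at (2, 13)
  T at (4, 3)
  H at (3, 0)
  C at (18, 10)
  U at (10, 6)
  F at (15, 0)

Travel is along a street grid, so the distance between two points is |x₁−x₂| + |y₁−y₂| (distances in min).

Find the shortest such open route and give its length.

Minimum one-way distance = 51 min.

There are 5! = 120 possible orderings.
W → T → H → C → U → F: 12+4+25+12+11 = 64
W → T → H → C → F → U: 12+4+25+13+11 = 65
W → T → H → U → C → F: 12+4+13+12+13 = 54
W → T → H → U → F → C: 12+4+13+11+13 = 53
W → T → H → F → C → U: 12+4+12+13+12 = 53
W → T → H → F → U → C: 12+4+12+11+12 = 51
W → T → C → H → U → F: 12+21+25+13+11 = 82
W → T → C → H → F → U: 12+21+25+12+11 = 81
W → T → C → U → H → F: 12+21+12+13+12 = 70
W → T → C → U → F → H: 12+21+12+11+12 = 68
W → T → C → F → H → U: 12+21+13+12+13 = 71
W → T → C → F → U → H: 12+21+13+11+13 = 70
W → T → U → H → C → F: 12+9+13+25+13 = 72
W → T → U → H → F → C: 12+9+13+12+13 = 59
… (106 more)
The minimum is 51.
One shortest path: W → T → H → F → U → C.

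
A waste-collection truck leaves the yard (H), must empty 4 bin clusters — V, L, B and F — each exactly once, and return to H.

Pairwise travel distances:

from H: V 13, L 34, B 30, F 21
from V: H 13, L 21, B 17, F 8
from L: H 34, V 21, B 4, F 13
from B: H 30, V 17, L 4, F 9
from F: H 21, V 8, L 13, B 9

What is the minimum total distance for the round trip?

There are 12 distinct closed tours to check (reversals are equivalent).
H → V → L → B → F → H: 13+21+4+9+21 = 68
H → V → L → F → B → H: 13+21+13+9+30 = 86
H → V → B → L → F → H: 13+17+4+13+21 = 68
H → V → B → F → L → H: 13+17+9+13+34 = 86
H → V → F → L → B → H: 13+8+13+4+30 = 68
H → V → F → B → L → H: 13+8+9+4+34 = 68
H → L → V → B → F → H: 34+21+17+9+21 = 102
H → L → V → F → B → H: 34+21+8+9+30 = 102
H → L → B → V → F → H: 34+4+17+8+21 = 84
H → L → F → V → B → H: 34+13+8+17+30 = 102
H → B → V → L → F → H: 30+17+21+13+21 = 102
H → B → L → V → F → H: 30+4+21+8+21 = 84
The minimum is 68.
One optimal route: H → V → L → B → F → H (or its reverse).

Shortest round trip = 68.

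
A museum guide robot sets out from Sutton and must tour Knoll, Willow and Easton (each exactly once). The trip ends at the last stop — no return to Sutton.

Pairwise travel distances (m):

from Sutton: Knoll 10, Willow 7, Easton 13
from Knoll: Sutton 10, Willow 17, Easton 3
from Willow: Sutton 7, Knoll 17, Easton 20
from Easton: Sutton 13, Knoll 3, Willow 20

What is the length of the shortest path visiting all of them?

Shortest open route: 27 m.

There are 3! = 6 possible orderings.
Sutton - Knoll - Willow - Easton: 10+17+20 = 47
Sutton - Knoll - Easton - Willow: 10+3+20 = 33
Sutton - Willow - Knoll - Easton: 7+17+3 = 27
Sutton - Willow - Easton - Knoll: 7+20+3 = 30
Sutton - Easton - Knoll - Willow: 13+3+17 = 33
Sutton - Easton - Willow - Knoll: 13+20+17 = 50
The minimum is 27.
One shortest path: Sutton → Willow → Knoll → Easton.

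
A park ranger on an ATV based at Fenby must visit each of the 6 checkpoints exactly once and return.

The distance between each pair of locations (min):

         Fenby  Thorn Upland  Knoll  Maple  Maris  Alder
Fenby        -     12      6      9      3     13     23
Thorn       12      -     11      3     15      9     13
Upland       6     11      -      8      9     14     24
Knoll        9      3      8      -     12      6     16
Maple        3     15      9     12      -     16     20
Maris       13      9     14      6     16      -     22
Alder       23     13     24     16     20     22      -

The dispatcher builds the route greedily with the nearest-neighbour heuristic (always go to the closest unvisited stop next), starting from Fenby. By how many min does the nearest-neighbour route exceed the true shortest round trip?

Excess over optimum: 12 min.

Fenby: Maple=3, Upland=6, Knoll=9, Thorn=12, Maris=13, Alder=23 ⇒ Maple
Maple: Upland=9, Knoll=12, Thorn=15, Maris=16, Alder=20 ⇒ Upland
Upland: Knoll=8, Thorn=11, Maris=14, Alder=24 ⇒ Knoll
Knoll: Thorn=3, Maris=6, Alder=16 ⇒ Thorn
Thorn: Maris=9, Alder=13 ⇒ Maris
Maris: Alder=22 ⇒ Alder
NN route Fenby → Maple → Upland → Knoll → Thorn → Maris → Alder → Fenby costs 77.
Optimal: Fenby → Upland → Knoll → Maris → Thorn → Alder → Maple → Fenby costs 65 (by enumerating all 360 distinct tours).
Excess = 77 − 65 = 12.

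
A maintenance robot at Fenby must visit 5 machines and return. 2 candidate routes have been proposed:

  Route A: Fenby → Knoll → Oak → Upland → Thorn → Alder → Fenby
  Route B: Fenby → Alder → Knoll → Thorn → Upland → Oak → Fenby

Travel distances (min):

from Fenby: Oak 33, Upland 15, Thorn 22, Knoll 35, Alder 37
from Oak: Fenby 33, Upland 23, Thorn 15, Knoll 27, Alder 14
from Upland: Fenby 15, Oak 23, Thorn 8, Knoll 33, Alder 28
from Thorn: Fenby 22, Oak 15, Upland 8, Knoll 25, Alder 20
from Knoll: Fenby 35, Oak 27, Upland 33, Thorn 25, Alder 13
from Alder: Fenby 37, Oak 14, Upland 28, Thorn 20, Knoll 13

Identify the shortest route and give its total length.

Shortest is Route B, total 139 min.

Route A: 35 + 27 + 23 + 8 + 20 + 37 = 150
Route B: 37 + 13 + 25 + 8 + 23 + 33 = 139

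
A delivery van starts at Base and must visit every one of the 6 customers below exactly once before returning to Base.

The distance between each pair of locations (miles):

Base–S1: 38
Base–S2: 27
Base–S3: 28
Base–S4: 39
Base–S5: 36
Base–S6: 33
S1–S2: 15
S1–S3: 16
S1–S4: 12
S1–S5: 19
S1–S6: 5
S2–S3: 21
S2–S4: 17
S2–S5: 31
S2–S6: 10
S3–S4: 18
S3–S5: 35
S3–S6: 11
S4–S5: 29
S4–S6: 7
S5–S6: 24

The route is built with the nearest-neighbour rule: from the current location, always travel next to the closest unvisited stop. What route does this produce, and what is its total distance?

From Base: distances to unvisited — S2=27, S3=28, S6=33, S5=36, S1=38, S4=39. Nearest is S2 (27).
From S2: distances to unvisited — S6=10, S1=15, S4=17, S3=21, S5=31. Nearest is S6 (10).
From S6: distances to unvisited — S1=5, S4=7, S3=11, S5=24. Nearest is S1 (5).
From S1: distances to unvisited — S4=12, S3=16, S5=19. Nearest is S4 (12).
From S4: distances to unvisited — S3=18, S5=29. Nearest is S3 (18).
From S3: distances to unvisited — S5=35. Nearest is S5 (35).
Return S5→Base: 36.
Total = 27 + 10 + 5 + 12 + 18 + 35 + 36 = 143.

Total distance 143 miles via the nearest-neighbour route Base → S2 → S6 → S1 → S4 → S3 → S5 → Base.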